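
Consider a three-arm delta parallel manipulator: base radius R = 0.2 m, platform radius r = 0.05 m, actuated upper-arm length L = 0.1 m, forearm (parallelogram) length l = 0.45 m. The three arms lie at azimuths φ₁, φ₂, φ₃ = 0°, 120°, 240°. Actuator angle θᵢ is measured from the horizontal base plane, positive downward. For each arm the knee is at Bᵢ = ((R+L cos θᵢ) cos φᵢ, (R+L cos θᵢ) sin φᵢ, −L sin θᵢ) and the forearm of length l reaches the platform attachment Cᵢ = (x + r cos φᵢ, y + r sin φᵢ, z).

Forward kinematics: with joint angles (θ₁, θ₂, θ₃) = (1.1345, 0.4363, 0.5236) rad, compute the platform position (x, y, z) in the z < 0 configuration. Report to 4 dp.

(-0.0857, 0.0094, -0.4444)

φ1=0.0°: virtual centre (0.1923, 0.0000, -0.0906), radius l
centre 2 = (0.2406·cos120.0°, 0.2406·sin120.0°, -0.0423) = (-0.1203, 0.2084, -0.0423)
centre 3 = (0.2366·cos240.0°, 0.2366·sin240.0°, -0.0500) = (-0.1183, -0.2049, -0.0500)
|centre ₂|²−|centre ₁|² = 0.0145;  |centre ₃|²−|centre ₁|² = 0.0133
[-0.6251 0.4168 0.0967]·P = 0.0145;  [-0.6211 -0.4098 0.0813]·P = 0.0133
det = 0.5151;  x = -0.0223+0.1427z,  y = 0.0014+-0.0180z
into |P−centre ₁|² = l²: 1.0207z² + 0.1200z + -0.1482 = 0;  Δ = 0.6196;  z = -0.4444 or 0.3268 → z<0 root = -0.4444
x = -0.0857, y = 0.0094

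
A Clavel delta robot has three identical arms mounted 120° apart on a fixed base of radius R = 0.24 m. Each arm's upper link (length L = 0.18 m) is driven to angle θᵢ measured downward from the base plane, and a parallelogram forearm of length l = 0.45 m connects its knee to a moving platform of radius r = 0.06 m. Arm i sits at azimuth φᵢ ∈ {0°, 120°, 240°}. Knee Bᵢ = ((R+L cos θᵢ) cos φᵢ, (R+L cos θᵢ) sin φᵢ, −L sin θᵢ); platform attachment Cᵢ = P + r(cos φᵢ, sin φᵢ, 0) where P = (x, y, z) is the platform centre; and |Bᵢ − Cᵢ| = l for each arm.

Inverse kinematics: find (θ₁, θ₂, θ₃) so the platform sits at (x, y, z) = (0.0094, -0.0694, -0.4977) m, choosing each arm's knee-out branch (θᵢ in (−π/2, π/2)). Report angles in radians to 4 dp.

φ1=0.0° → target in arm frame (0.0094, -0.0694)
  A=0.1706, B=-0.4977, C=(l²−L²−A²−y'²−z²)/(2L)=-0.3098
  θ1 = atan2(B,A) + arccos(C/0.5261) = 0.9598
φ2=120.0° → target in arm frame (-0.0648, 0.0266)
  e−x'=0.2448;  (l²−L²−(e−x')²−y'²−z²)/2L = -0.3840
  √(A²+B²)=0.5546;  θ2 = -1.1137+2.3355 ≈ 1.2218
arm 3 (φ=240.0°): x'=0.0554, y'=0.0428
  A=0.1246, B=-0.4977, C=(l²−L²−A²−y'²−z²)/(2L)=-0.2638
  θ3 = atan2(B,A) + arccos(C/0.5131) = 0.7853

θ₁ = 0.9598, θ₂ = 1.2218, θ₃ = 0.7853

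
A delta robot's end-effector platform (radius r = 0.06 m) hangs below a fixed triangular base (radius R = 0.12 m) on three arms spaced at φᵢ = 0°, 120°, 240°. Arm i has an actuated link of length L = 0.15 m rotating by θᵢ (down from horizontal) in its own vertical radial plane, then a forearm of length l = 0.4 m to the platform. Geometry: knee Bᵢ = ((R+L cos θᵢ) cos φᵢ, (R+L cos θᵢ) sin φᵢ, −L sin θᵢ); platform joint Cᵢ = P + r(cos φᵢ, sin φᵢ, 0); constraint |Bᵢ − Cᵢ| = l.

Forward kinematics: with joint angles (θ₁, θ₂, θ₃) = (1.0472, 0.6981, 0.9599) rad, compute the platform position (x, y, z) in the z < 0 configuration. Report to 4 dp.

O1 = (0.1350·cos0.0°, 0.1350·sin0.0°, -0.1299) = (0.1350, 0.0000, -0.1299)
φ2=120.0°: virtual centre (-0.0875, 0.1515, -0.0964), radius l
arm 3 at φ=240.0°: e+L cos θ3 = 0.1460;  O3 = (-0.0730, -0.1265, -0.1229)
|O₂|²−|O₁|² = 0.0048;  |O₃|²−|O₁|² = 0.0013
[-0.4449 0.3030 0.0670]·P = 0.0048;  [-0.4160 -0.2529 0.0141]·P = 0.0013
det = 0.2386;  x = -0.0068+0.0889z,  y = 0.0059+-0.0906z
quadratic in z: (1.0161)z²+(0.2335)z+(-0.1230)=0, √Δ=0.7446 → z ∈ {-0.4813, 0.2515}; z = -0.4813 (taking z<0)
x = -0.0495, y = 0.0495

(-0.0495, 0.0495, -0.4813)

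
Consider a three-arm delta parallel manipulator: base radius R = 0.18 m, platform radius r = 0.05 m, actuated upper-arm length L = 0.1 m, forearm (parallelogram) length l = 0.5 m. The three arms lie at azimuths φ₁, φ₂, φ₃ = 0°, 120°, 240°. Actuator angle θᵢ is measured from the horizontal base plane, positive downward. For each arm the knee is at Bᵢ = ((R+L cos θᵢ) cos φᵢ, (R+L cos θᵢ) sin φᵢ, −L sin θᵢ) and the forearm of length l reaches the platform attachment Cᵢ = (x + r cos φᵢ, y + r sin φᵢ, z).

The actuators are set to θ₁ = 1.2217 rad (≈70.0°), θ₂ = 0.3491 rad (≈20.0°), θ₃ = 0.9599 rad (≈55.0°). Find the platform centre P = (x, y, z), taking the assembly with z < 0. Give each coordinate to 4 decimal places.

(-0.0854, 0.0786, -0.5200)

S1 = (0.1642·cos0.0°, 0.1642·sin0.0°, -0.0940) = (0.1642, 0.0000, -0.0940)
φ2=120.0°: virtual centre (-0.1120, 0.1940, -0.0342), radius l
arm 3 at φ=240.0°: (R−r)+L cos θ3 = 0.1874;  S3 = (-0.0937, -0.1623, -0.0819)
subtract pairs → two planes through P
plane₁₂: -0.5524x+0.3879y+0.1195z = 0.0155
det = 0.3793;  x = -0.0194+0.1269z,  y = 0.0124+-0.1274z
sphere 1 gives Az²+Bz+C=0 with A=1.0323, B=0.1382, C=-0.2073;  B²−4AC=0.8751;  roots -0.5200, 0.3861;  negative root z = -0.5200
x = -0.0854, y = 0.0786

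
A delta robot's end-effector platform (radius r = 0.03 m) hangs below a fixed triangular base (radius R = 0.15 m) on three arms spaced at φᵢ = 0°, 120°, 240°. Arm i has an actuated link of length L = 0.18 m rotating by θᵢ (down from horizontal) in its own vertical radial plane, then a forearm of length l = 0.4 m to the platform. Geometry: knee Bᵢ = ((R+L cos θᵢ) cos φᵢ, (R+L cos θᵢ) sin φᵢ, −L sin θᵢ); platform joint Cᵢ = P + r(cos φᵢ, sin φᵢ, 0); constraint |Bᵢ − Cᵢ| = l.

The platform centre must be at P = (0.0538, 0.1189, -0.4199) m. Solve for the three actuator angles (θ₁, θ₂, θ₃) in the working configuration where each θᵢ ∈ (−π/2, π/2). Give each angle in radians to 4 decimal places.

rotate P by −φ1: (0.0538, 0.1189, -0.4199)
  A cos θ + B sin θ = C:  0.0662·cos θ + -0.4199·sin θ = -0.1868
  √(A²+B²)=0.4251;  θ1 = -1.4144+2.0257 ≈ 0.6113
arm 2 (φ=120.0°): x'=0.0761, y'=-0.1060
  A cos θ + B sin θ = C:  0.0439·cos θ + -0.4199·sin θ = -0.1719
  γ=atan2(-0.4199,0.0439)=-1.4666;  ψ=arccos(-0.4072)=1.9902;  θ2=γ+ψ≈0.5236
φ3=240.0° → target in arm frame (-0.1299, -0.0129)
  A cos θ + B sin θ = C:  0.2499·cos θ + -0.4199·sin θ = -0.3092
  γ=atan2(-0.4199,0.2499)=-1.0340;  ψ=arccos(-0.6328)=2.2560;  θ3=γ+ψ≈1.2220

θ₁ = 0.6113, θ₂ = 0.5236, θ₃ = 1.2220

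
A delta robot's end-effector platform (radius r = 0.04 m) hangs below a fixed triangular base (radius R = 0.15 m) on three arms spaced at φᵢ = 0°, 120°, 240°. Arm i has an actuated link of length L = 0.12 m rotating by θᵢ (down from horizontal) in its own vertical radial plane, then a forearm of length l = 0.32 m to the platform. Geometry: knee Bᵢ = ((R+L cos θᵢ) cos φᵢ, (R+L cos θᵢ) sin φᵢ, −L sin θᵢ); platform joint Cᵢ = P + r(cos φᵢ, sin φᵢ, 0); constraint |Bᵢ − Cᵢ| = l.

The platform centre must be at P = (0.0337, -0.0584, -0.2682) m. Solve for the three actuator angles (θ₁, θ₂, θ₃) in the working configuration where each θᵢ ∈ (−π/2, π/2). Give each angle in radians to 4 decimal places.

arm 1 (φ=0.0°): x'=0.0337, y'=-0.0584
  A=0.0763, B=-0.2682, C=(l²−L²−A²−y'²−z²)/(2L)=0.0285
  √(A²+B²)=0.2788;  θ1 = -1.2936+1.4685 ≈ 0.1748
rotate P by −φ2: (-0.0674, 0.0000, -0.2682)
  A=0.1774, B=-0.2682, C=(l²−L²−A²−y'²−z²)/(2L)=-0.0642
  θ2 = atan2(B,A) + arccos(C/0.3216) = 0.7855
rotate P by −φ3: (0.0337, 0.0584, -0.2682)
  e−x'=0.0763;  (l²−L²−(e−x')²−y'²−z²)/2L = 0.0285
  √(A²+B²)=0.2788;  θ3 = -1.2937+1.4684 ≈ 0.1747

θ₁ = 0.1748, θ₂ = 0.7855, θ₃ = 0.1747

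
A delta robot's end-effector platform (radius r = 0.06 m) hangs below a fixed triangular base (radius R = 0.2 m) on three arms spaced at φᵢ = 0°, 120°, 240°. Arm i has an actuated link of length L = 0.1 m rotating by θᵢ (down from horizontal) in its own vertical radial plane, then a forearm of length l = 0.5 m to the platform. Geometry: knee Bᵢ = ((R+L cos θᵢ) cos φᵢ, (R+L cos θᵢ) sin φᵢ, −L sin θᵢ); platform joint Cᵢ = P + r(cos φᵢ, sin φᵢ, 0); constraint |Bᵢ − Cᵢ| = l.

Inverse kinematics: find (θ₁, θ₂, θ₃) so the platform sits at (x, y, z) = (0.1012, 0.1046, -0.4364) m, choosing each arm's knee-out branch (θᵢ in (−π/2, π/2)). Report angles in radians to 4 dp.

θ₁ = -0.3486, θ₂ = 0.0004, θ₃ = 0.8731

arm 1 (φ=0.0°): x'=0.1012, y'=0.1046
  A=0.0388, B=-0.4364, C=(l²−L²−A²−y'²−z²)/(2L)=0.1855
  √(A²+B²)=0.4381;  θ1 = -1.4821+1.1335 ≈ -0.3486
φ2=120.0° → target in arm frame (0.0400, -0.1399)
  e−x'=0.1000;  (l²−L²−(e−x')²−y'²−z²)/2L = 0.0998
  γ=atan2(-0.4364,0.1000)=-1.3455;  ψ=arccos(0.2230)=1.3459;  θ2=γ+ψ≈0.0004
arm 3 (φ=240.0°): x'=-0.1412, y'=0.0353
  e−x'=0.2812;  (l²−L²−(e−x')²−y'²−z²)/2L = -0.1538
  √(A²+B²)=0.5191;  θ3 = -0.9984+1.8716 ≈ 0.8731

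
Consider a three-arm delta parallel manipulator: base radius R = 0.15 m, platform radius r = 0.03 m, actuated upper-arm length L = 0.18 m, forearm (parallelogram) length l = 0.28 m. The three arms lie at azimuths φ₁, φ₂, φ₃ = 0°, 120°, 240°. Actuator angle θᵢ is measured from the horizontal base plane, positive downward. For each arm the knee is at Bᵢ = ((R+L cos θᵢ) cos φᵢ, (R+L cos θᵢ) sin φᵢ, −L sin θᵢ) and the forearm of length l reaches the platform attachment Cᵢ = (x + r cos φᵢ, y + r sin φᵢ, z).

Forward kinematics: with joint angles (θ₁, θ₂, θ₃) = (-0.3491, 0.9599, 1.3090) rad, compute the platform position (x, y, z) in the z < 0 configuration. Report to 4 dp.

arm 1 at φ=0.0°: e+L cos θ1 = 0.2891;  O1 = (0.2891, 0.0000, 0.0616)
O2 = (0.2232·cos120.0°, 0.2232·sin120.0°, -0.1474) = (-0.1116, 0.1933, -0.1474)
O3 = (0.1666·cos240.0°, 0.1666·sin240.0°, -0.1739) = (-0.0833, -0.1443, -0.1739)
|O₂|²−|O₁|² = -0.0158;  |O₃|²−|O₁|² = -0.0294
plane₁₂: -0.8015x+0.3867y+-0.4180z = -0.0158
Cramer: x(z) = 0.0307-0.5829z;  y(z) = 0.0227-0.1272z
into |P−O₁|² = l²: 1.3559z² + 0.1724z + -0.0073 = 0;  Δ = 0.0693;  z = -0.1606 or 0.0335 → z<0 root = -0.1606
x = 0.1243, y = 0.0431

(0.1243, 0.0431, -0.1606)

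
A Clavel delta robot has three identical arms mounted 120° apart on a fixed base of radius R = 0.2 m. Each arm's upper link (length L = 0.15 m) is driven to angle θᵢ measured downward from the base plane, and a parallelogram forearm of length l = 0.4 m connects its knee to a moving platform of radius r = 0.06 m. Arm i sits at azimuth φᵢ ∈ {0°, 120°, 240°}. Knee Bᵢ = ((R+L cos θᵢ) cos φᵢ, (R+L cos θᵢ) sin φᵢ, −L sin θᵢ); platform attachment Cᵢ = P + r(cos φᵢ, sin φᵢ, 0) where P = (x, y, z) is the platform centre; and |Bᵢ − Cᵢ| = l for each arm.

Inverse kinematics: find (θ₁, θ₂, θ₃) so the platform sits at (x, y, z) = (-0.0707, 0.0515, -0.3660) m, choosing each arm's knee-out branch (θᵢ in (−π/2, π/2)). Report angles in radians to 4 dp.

θ₁ = 0.8728, θ₂ = 0.1745, θ₃ = 0.6108

arm 1 (φ=0.0°): x'=-0.0707, y'=0.0515
  A=0.2107, B=-0.3660, C=(l²−L²−A²−y'²−z²)/(2L)=-0.1450
  θ1 = atan2(B,A) + arccos(C/0.4223) = 0.8728
rotate P by −φ2: (0.0800, 0.0355, -0.3660)
  A=0.0600, B=-0.3660, C=(l²−L²−A²−y'²−z²)/(2L)=-0.0044
  √(A²+B²)=0.3709;  θ2 = -1.4082+1.5827 ≈ 0.1745
rotate P by −φ3: (-0.0093, -0.0870, -0.3660)
  A=0.1493, B=-0.3660, C=(l²−L²−A²−y'²−z²)/(2L)=-0.0877
  γ=atan2(-0.3660,0.1493)=-1.1836;  ψ=arccos(-0.2218)=1.7944;  θ3=γ+ψ≈0.6108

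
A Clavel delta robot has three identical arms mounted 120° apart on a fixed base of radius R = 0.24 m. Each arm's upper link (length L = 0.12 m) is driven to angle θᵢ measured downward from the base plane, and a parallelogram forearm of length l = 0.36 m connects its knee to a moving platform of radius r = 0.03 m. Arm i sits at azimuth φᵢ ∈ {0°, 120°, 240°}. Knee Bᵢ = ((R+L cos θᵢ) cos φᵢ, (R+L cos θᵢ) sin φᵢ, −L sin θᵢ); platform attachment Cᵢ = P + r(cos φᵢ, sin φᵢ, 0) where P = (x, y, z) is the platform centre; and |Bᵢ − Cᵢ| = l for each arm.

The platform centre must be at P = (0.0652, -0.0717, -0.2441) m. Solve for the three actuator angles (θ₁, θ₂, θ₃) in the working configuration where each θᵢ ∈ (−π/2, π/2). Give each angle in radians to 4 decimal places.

θ₁ = 0.0874, θ₂ = 1.3088, θ₃ = 0.4362

φ1=0.0° → target in arm frame (0.0652, -0.0717)
  e−x'=0.1448;  (l²−L²−(e−x')²−y'²−z²)/2L = 0.1229
  γ=atan2(-0.2441,0.1448)=-1.0354;  ψ=arccos(0.4332)=1.1228;  θ1=γ+ψ≈0.0874
rotate P by −φ2: (-0.0947, -0.0206, -0.2441)
  A=0.3047, B=-0.2441, C=(l²−L²−A²−y'²−z²)/(2L)=-0.1569
  θ2 = atan2(B,A) + arccos(C/0.3904) = 1.3088
rotate P by −φ3: (0.0295, 0.0923, -0.2441)
  A=0.1805, B=-0.2441, C=(l²−L²−A²−y'²−z²)/(2L)=0.0605
  θ3 = atan2(B,A) + arccos(C/0.3036) = 0.4362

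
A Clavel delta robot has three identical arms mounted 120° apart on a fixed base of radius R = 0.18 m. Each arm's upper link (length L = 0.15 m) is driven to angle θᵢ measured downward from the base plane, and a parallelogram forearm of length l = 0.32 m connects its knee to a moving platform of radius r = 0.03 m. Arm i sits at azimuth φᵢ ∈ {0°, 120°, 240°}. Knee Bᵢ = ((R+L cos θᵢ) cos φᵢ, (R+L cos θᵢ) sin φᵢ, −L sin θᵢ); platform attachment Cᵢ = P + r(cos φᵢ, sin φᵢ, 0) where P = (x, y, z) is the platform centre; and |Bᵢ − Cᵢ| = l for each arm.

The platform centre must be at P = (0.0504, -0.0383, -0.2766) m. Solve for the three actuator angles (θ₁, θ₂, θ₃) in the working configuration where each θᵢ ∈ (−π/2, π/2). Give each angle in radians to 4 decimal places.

θ₁ = 0.4364, θ₂ = 1.0474, θ₃ = 0.6984

arm 1 (φ=0.0°): x'=0.0504, y'=-0.0383
  A=0.0996, B=-0.2766, C=(l²−L²−A²−y'²−z²)/(2L)=-0.0266
  γ=atan2(-0.2766,0.0996)=-1.2252;  ψ=arccos(-0.0906)=1.6616;  θ1=γ+ψ≈0.4364
rotate P by −φ2: (-0.0584, -0.0245, -0.2766)
  e−x'=0.2084;  (l²−L²−(e−x')²−y'²−z²)/2L = -0.1354
  γ=atan2(-0.2766,0.2084)=-0.9252;  ψ=arccos(-0.3910)=1.9726;  θ2=γ+ψ≈1.0474
rotate P by −φ3: (0.0080, 0.0628, -0.2766)
  A=0.1420, B=-0.2766, C=(l²−L²−A²−y'²−z²)/(2L)=-0.0691
  θ3 = atan2(B,A) + arccos(C/0.3109) = 0.6984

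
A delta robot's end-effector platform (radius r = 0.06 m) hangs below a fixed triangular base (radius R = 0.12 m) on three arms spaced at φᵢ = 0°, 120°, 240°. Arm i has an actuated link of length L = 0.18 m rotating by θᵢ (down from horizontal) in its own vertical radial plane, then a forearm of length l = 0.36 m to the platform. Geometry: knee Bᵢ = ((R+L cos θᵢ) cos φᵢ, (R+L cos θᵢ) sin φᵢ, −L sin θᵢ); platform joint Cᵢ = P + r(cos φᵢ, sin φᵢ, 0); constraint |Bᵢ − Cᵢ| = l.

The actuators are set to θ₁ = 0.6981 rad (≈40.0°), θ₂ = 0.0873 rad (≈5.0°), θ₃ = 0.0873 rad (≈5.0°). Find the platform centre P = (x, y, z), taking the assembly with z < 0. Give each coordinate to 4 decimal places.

(-0.1054, 0.0000, -0.3097)

arm 1 at φ=0.0°: (R−r)+L cos θ1 = 0.1979;  centre 1 = (0.1979, 0.0000, -0.1157)
arm 2 at φ=120.0°: (R−r)+L cos θ2 = 0.2393;  centre 2 = (-0.1197, 0.2073, -0.0157)
φ3=240.0°: virtual centre (-0.1197, -0.2073, -0.0157), radius l
eliminate P² terms by subtracting sphere 1 from 2 and 3
linear system: -0.6351x+0.4145y = 0.0050−0.2000z; -0.6351x+-0.4145y = 0.0050−0.2000z
det = 0.5265;  x = -0.0078+0.3149z,  y = 0.0000+0.0000z
quadratic in z: (1.0992)z²+(0.1018)z+(-0.0739)=0, √Δ=0.5790 → z ∈ {-0.3097, 0.2171}; z = -0.3097 (taking z<0)
x = -0.1054, y = 0.0000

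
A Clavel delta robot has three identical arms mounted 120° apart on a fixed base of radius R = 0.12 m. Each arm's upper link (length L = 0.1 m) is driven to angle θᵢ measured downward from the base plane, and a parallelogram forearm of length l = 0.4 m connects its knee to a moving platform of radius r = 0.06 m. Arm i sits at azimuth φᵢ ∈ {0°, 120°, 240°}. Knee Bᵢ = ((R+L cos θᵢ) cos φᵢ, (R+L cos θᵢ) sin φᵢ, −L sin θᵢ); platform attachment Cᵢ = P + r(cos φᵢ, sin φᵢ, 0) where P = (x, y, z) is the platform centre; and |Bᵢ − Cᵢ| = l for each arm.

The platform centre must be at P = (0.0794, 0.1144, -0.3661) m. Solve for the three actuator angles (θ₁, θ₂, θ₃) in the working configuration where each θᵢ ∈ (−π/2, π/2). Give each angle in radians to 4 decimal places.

φ1=0.0° → target in arm frame (0.0794, 0.1144)
  A=-0.0194, B=-0.3661, C=(l²−L²−A²−y'²−z²)/(2L)=0.0125
  θ1 = atan2(B,A) + arccos(C/0.3666) = -0.0871
rotate P by −φ2: (0.0594, -0.1260, -0.3661)
  e−x'=0.0006;  (l²−L²−(e−x')²−y'²−z²)/2L = 0.0005
  √(A²+B²)=0.3661;  θ2 = -1.5691+1.5694 ≈ 0.0003
arm 3 (φ=240.0°): x'=-0.1388, y'=0.0116
  e−x'=0.1988;  (l²−L²−(e−x')²−y'²−z²)/2L = -0.1184
  √(A²+B²)=0.4166;  θ3 = -1.0734+1.8589 ≈ 0.7855

θ₁ = -0.0871, θ₂ = 0.0003, θ₃ = 0.7855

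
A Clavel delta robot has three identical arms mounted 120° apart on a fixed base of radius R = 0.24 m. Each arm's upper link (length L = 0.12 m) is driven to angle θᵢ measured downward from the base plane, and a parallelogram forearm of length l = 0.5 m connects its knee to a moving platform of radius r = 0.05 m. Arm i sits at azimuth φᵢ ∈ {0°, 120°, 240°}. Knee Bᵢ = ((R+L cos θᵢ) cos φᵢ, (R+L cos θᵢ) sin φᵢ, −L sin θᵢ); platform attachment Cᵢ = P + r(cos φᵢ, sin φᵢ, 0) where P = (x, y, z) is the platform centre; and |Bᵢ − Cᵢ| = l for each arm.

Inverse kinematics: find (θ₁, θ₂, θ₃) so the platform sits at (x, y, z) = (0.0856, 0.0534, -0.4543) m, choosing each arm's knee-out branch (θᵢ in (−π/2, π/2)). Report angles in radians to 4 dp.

θ₁ = 0.0872, θ₂ = 0.5237, θ₃ = 0.9600

arm 1 (φ=0.0°): x'=0.0856, y'=0.0534
  A cos θ + B sin θ = C:  0.1044·cos θ + -0.4543·sin θ = 0.0644
  θ1 = atan2(B,A) + arccos(C/0.4661) = 0.0872
arm 2 (φ=120.0°): x'=0.0034, y'=-0.1008
  e−x'=0.1866;  (l²−L²−(e−x')²−y'²−z²)/2L = -0.0657
  γ=atan2(-0.4543,0.1866)=-1.1812;  ψ=arccos(-0.1337)=1.7049;  θ2=γ+ψ≈0.5237
rotate P by −φ3: (-0.0890, 0.0474, -0.4543)
  A cos θ + B sin θ = C:  0.2790·cos θ + -0.4543·sin θ = -0.2121
  θ3 = atan2(B,A) + arccos(C/0.5332) = 0.9600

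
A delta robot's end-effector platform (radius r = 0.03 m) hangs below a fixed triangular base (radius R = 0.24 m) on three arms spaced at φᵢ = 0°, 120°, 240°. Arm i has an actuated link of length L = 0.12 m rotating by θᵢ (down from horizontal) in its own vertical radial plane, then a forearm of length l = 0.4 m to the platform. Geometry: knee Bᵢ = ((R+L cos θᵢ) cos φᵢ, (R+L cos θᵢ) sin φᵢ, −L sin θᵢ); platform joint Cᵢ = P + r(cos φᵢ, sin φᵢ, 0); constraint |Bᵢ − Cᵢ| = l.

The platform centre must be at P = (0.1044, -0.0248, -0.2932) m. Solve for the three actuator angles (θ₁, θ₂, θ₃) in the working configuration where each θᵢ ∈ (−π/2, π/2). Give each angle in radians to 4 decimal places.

θ₁ = -0.3488, θ₂ = 1.0475, θ₃ = 0.7852

φ1=0.0° → target in arm frame (0.1044, -0.0248)
  e−x'=0.1056;  (l²−L²−(e−x')²−y'²−z²)/2L = 0.1994
  θ1 = atan2(B,A) + arccos(C/0.3116) = -0.3488
φ2=120.0° → target in arm frame (-0.0737, -0.0780)
  e−x'=0.2837;  (l²−L²−(e−x')²−y'²−z²)/2L = -0.1122
  θ2 = atan2(B,A) + arccos(C/0.4080) = 1.0475
rotate P by −φ3: (-0.0307, 0.1028, -0.2932)
  e−x'=0.2407;  (l²−L²−(e−x')²−y'²−z²)/2L = -0.0370
  θ3 = atan2(B,A) + arccos(C/0.3794) = 0.7852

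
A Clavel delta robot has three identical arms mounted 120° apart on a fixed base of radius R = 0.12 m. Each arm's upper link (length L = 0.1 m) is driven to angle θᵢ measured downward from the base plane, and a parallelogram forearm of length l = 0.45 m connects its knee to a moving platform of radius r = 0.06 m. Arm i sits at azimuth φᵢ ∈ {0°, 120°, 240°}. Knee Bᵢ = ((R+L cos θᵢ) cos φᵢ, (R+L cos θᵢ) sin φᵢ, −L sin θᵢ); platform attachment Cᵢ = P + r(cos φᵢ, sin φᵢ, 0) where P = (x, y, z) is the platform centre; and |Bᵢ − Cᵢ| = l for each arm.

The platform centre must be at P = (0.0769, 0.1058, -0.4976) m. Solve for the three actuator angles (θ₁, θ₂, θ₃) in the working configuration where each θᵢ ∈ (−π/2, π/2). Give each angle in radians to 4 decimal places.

θ₁ = 0.6985, θ₂ = 0.7858, θ₃ = 1.3965

arm 1 (φ=0.0°): x'=0.0769, y'=0.1058
  A cos θ + B sin θ = C:  -0.0169·cos θ + -0.4976·sin θ = -0.3329
  √(A²+B²)=0.4979;  θ1 = -1.6047+2.3032 ≈ 0.6985
φ2=120.0° → target in arm frame (0.0532, -0.1195)
  A cos θ + B sin θ = C:  0.0068·cos θ + -0.4976·sin θ = -0.3472
  γ=atan2(-0.4976,0.0068)=-1.5571;  ψ=arccos(-0.6976)=2.3428;  θ2=γ+ψ≈0.7858
rotate P by −φ3: (-0.1301, 0.0137, -0.4976)
  A cos θ + B sin θ = C:  0.1901·cos θ + -0.4976·sin θ = -0.4571
  θ3 = atan2(B,A) + arccos(C/0.5327) = 1.3965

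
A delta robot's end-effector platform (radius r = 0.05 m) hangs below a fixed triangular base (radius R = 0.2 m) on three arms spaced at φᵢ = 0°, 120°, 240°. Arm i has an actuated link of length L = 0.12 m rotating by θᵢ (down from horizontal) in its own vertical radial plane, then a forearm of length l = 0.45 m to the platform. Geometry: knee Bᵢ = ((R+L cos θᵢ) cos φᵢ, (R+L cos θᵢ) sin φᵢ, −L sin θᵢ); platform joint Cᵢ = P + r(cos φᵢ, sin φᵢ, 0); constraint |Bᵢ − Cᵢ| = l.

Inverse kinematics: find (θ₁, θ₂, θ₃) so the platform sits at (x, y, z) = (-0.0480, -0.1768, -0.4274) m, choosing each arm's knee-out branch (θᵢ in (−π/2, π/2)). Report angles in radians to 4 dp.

θ₁ = 1.0468, θ₂ = 1.3960, θ₃ = -0.0877

φ1=0.0° → target in arm frame (-0.0480, -0.1768)
  A=0.1980, B=-0.4274, C=(l²−L²−A²−y'²−z²)/(2L)=-0.2710
  √(A²+B²)=0.4710;  θ1 = -1.1370+2.1837 ≈ 1.0468
arm 2 (φ=120.0°): x'=-0.1291, y'=0.1300
  A=0.2791, B=-0.4274, C=(l²−L²−A²−y'²−z²)/(2L)=-0.3724
  γ=atan2(-0.4274,0.2791)=-0.9923;  ψ=arccos(-0.7295)=2.3883;  θ2=γ+ψ≈1.3960
φ3=240.0° → target in arm frame (0.1771, 0.0468)
  e−x'=-0.0271;  (l²−L²−(e−x')²−y'²−z²)/2L = 0.0104
  √(A²+B²)=0.4283;  θ3 = -1.6341+1.5465 ≈ -0.0877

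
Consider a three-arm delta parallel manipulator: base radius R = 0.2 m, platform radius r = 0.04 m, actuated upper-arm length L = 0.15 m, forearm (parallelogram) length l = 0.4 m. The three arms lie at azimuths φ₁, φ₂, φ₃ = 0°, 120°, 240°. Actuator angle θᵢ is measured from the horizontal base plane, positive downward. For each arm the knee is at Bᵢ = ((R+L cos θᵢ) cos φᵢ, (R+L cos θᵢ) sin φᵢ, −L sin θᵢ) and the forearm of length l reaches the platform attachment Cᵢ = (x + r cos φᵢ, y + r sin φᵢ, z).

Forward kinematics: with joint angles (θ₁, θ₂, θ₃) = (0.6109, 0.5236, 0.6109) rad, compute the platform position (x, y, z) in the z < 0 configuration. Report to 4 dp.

(-0.0059, 0.0103, -0.3626)

arm 1 at φ=0.0°: (R−r)+L cos θ1 = 0.2829;  S1 = (0.2829, 0.0000, -0.0860)
arm 2 at φ=120.0°: (R−r)+L cos θ2 = 0.2899;  S2 = (-0.1450, 0.2511, -0.0750)
S3 = (0.2829·cos240.0°, 0.2829·sin240.0°, -0.0860) = (-0.1414, -0.2450, -0.0860)
eliminate P² terms by subtracting sphere 1 from 2 and 3
[-0.8556 0.5021 0.0221]·P = 0.0023;  [-0.8486 -0.4899 0.0000]·P = 0.0000
det = 0.8453;  x = -0.0013+0.0128z,  y = 0.0023+-0.0222z
quadratic in z: (1.0007)z²+(0.1647)z+(-0.0718)=0, √Δ=0.5609 → z ∈ {-0.3626, 0.1980}; z = -0.3626 (taking z<0)
x = -0.0059, y = 0.0103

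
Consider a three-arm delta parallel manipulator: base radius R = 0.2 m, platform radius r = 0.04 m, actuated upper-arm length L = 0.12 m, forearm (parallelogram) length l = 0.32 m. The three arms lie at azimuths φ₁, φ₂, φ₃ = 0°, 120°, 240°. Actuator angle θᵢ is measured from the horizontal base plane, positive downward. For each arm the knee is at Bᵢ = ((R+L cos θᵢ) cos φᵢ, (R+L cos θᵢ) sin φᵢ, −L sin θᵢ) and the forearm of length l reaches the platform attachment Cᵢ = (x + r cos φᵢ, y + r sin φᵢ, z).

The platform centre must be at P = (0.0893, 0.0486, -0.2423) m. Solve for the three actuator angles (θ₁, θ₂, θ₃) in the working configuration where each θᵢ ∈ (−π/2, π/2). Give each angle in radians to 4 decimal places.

φ1=0.0° → target in arm frame (0.0893, 0.0486)
  A cos θ + B sin θ = C:  0.0707·cos θ + -0.2423·sin θ = 0.0914
  √(A²+B²)=0.2524;  θ1 = -1.2869+1.2004 ≈ -0.0865
φ2=120.0° → target in arm frame (-0.0026, -0.1016)
  A=0.1626, B=-0.2423, C=(l²−L²−A²−y'²−z²)/(2L)=-0.0311
  √(A²+B²)=0.2918;  θ2 = -0.9799+1.6776 ≈ 0.6977
rotate P by −φ3: (-0.0867, 0.0530, -0.2423)
  A=0.2467, B=-0.2423, C=(l²−L²−A²−y'²−z²)/(2L)=-0.1433
  √(A²+B²)=0.3458;  θ3 = -0.7763+1.9982 ≈ 1.2219

θ₁ = -0.0865, θ₂ = 0.6977, θ₃ = 1.2219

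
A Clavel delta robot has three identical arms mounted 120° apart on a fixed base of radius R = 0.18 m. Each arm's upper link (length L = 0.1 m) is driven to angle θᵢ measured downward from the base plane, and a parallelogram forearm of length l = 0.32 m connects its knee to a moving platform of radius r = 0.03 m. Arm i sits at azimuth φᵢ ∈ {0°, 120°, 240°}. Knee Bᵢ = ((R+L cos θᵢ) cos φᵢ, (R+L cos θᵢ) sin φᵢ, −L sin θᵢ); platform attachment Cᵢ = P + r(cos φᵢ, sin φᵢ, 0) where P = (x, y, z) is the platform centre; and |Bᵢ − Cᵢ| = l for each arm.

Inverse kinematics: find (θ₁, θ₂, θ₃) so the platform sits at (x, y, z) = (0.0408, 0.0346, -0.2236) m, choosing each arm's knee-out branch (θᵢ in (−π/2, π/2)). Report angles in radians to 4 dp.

arm 1 (φ=0.0°): x'=0.0408, y'=0.0346
  A cos θ + B sin θ = C:  0.1092·cos θ + -0.2236·sin θ = 0.1464
  θ1 = atan2(B,A) + arccos(C/0.2488) = -0.1747
rotate P by −φ2: (0.0096, -0.0526, -0.2236)
  A cos θ + B sin θ = C:  0.1404·cos θ + -0.2236·sin θ = 0.0996
  γ=atan2(-0.2236,0.1404)=-1.0100;  ψ=arccos(0.3770)=1.1842;  θ2=γ+ψ≈0.1742
rotate P by −φ3: (-0.0504, 0.0180, -0.2236)
  A cos θ + B sin θ = C:  0.2004·cos θ + -0.2236·sin θ = 0.0097
  √(A²+B²)=0.3002;  θ3 = -0.8401+1.5386 ≈ 0.6985

θ₁ = -0.1747, θ₂ = 0.1742, θ₃ = 0.6985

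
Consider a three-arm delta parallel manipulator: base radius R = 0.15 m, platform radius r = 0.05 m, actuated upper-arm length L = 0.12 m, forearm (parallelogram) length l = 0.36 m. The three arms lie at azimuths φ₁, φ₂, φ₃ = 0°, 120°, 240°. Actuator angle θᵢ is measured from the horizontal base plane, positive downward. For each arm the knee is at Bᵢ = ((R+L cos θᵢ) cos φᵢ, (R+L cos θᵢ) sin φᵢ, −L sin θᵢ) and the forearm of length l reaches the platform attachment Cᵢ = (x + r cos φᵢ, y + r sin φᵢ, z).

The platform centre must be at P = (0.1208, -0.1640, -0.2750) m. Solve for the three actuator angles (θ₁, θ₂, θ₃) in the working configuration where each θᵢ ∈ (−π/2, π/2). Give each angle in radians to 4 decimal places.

θ₁ = -0.2616, θ₂ = 1.3963, θ₃ = 0.0000

φ1=0.0° → target in arm frame (0.1208, -0.1640)
  A cos θ + B sin θ = C:  -0.0208·cos θ + -0.2750·sin θ = 0.0510
  θ1 = atan2(B,A) + arccos(C/0.2758) = -0.2616
φ2=120.0° → target in arm frame (-0.2024, -0.0226)
  e−x'=0.3024;  (l²−L²−(e−x')²−y'²−z²)/2L = -0.2183
  √(A²+B²)=0.4088;  θ2 = -0.7379+2.1343 ≈ 1.3963
φ3=240.0° → target in arm frame (0.0816, 0.1866)
  e−x'=0.0184;  (l²−L²−(e−x')²−y'²−z²)/2L = 0.0184
  √(A²+B²)=0.2756;  θ3 = -1.5041+1.5040 ≈ 0.0000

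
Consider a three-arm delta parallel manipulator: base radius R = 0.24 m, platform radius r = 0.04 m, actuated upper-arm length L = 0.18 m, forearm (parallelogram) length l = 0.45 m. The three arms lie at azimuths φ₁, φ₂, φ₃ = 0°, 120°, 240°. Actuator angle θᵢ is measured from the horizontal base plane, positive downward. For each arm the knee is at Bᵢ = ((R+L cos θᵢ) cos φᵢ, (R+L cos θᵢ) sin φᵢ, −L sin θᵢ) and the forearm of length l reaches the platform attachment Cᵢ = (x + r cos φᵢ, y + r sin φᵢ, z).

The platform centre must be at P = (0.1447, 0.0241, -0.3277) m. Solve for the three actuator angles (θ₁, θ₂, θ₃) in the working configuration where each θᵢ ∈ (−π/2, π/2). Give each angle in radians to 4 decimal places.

θ₁ = -0.3492, θ₂ = 0.7854, θ₃ = 0.9600

arm 1 (φ=0.0°): x'=0.1447, y'=0.0241
  e−x'=0.0553;  (l²−L²−(e−x')²−y'²−z²)/2L = 0.1641
  γ=atan2(-0.3277,0.0553)=-1.4036;  ψ=arccos(0.4938)=1.0544;  θ1=γ+ψ≈-0.3492
arm 2 (φ=120.0°): x'=-0.0515, y'=-0.1374
  A=0.2515, B=-0.3277, C=(l²−L²−A²−y'²−z²)/(2L)=-0.0539
  √(A²+B²)=0.4131;  θ2 = -0.9162+1.7016 ≈ 0.7854
rotate P by −φ3: (-0.0932, 0.1133, -0.3277)
  A=0.2932, B=-0.3277, C=(l²−L²−A²−y'²−z²)/(2L)=-0.1003
  θ3 = atan2(B,A) + arccos(C/0.4397) = 0.9600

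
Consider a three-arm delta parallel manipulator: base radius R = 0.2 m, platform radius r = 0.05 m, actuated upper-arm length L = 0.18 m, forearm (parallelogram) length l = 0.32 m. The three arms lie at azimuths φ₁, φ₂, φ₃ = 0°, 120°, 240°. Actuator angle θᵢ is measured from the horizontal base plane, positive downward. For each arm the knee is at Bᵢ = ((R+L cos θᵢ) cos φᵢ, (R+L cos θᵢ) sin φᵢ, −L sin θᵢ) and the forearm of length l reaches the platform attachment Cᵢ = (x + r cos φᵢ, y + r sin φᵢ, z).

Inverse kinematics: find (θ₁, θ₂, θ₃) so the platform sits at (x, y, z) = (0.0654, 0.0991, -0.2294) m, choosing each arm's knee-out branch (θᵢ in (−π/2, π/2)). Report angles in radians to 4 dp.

rotate P by −φ1: (0.0654, 0.0991, -0.2294)
  A=0.0846, B=-0.2294, C=(l²−L²−A²−y'²−z²)/(2L)=0.0011
  √(A²+B²)=0.2445;  θ1 = -1.2175+1.5663 ≈ 0.3488
φ2=120.0° → target in arm frame (0.0531, -0.1062)
  A cos θ + B sin θ = C:  0.0969·cos θ + -0.2294·sin θ = -0.0091
  γ=atan2(-0.2294,0.0969)=-1.1712;  ψ=arccos(-0.0366)=1.6075;  θ2=γ+ψ≈0.4362
φ3=240.0° → target in arm frame (-0.1185, 0.0071)
  A cos θ + B sin θ = C:  0.2685·cos θ + -0.2294·sin θ = -0.1522
  √(A²+B²)=0.3532;  θ3 = -0.7070+2.0162 ≈ 1.3092

θ₁ = 0.3488, θ₂ = 0.4362, θ₃ = 1.3092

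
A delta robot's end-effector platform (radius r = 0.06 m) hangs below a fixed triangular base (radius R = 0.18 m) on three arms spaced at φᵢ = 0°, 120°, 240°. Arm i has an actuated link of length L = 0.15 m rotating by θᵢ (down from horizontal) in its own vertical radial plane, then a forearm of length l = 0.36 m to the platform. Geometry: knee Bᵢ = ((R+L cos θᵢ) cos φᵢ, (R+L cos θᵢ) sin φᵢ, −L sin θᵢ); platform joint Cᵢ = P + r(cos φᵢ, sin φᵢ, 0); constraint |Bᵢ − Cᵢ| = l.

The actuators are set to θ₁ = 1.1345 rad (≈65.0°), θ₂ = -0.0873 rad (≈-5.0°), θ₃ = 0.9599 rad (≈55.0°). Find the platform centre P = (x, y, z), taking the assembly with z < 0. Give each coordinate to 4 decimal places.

(-0.0983, 0.1186, -0.3262)

φ1=0.0°: virtual centre (0.1834, 0.0000, -0.1359), radius l
S2 = (0.2694·cos120.0°, 0.2694·sin120.0°, 0.0131) = (-0.1347, 0.2333, 0.0131)
arm 3 at φ=240.0°: (R−r)+L cos θ3 = 0.2060;  S3 = (-0.1030, -0.1784, -0.1229)
|S₂|²−|S₁|² = 0.0206;  |S₃|²−|S₁|² = 0.0054
linear system: -0.6362x+0.4667y = 0.0206−0.2981z; -0.5728x+-0.3569y = 0.0054−0.0262z
Cramer: x(z) = -0.0200+0.2399z;  y(z) = 0.0169-0.3117z
into |P−S₁|² = l²: 1.1547z² + 0.1638z + -0.0694 = 0;  Δ = 0.3476;  z = -0.3262 or 0.1844 → z<0 root = -0.3262
x = -0.0983, y = 0.1186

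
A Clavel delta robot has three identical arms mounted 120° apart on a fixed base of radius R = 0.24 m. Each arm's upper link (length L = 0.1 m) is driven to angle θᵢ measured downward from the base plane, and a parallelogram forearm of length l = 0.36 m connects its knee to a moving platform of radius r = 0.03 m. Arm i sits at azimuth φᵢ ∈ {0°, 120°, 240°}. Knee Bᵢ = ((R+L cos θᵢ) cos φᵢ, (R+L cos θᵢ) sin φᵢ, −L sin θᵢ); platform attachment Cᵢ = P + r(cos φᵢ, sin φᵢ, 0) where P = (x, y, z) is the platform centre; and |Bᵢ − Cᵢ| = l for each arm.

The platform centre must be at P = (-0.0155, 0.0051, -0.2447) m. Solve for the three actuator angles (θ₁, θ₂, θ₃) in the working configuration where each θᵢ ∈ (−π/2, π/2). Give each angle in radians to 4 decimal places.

θ₁ = 0.6113, θ₂ = 0.3487, θ₃ = 0.4367

rotate P by −φ1: (-0.0155, 0.0051, -0.2447)
  A=0.2255, B=-0.2447, C=(l²−L²−A²−y'²−z²)/(2L)=0.0442
  γ=atan2(-0.2447,0.2255)=-0.8262;  ψ=arccos(0.1329)=1.4375;  θ1=γ+ψ≈0.6113
φ2=120.0° → target in arm frame (0.0122, 0.0109)
  A cos θ + B sin θ = C:  0.1978·cos θ + -0.2447·sin θ = 0.1023
  γ=atan2(-0.2447,0.1978)=-0.8909;  ψ=arccos(0.3252)=1.2396;  θ2=γ+ψ≈0.3487
rotate P by −φ3: (0.0033, -0.0160, -0.2447)
  e−x'=0.2067;  (l²−L²−(e−x')²−y'²−z²)/2L = 0.0838
  θ3 = atan2(B,A) + arccos(C/0.3203) = 0.4367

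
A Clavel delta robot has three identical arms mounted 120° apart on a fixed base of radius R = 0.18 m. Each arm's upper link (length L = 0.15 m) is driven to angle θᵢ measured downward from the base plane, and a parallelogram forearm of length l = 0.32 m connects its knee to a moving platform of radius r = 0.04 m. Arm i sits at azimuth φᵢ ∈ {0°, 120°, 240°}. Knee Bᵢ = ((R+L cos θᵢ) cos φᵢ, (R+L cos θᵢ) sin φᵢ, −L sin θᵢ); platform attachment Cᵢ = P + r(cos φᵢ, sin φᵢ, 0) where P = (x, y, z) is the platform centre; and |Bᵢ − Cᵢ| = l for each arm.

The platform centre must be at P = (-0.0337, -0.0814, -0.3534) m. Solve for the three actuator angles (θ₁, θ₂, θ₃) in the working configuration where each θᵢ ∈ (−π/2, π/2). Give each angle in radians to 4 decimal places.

θ₁ = 1.2216, θ₂ = 1.3090, θ₃ = 0.6111

arm 1 (φ=0.0°): x'=-0.0337, y'=-0.0814
  A=0.1737, B=-0.3534, C=(l²−L²−A²−y'²−z²)/(2L)=-0.2726
  γ=atan2(-0.3534,0.1737)=-1.1140;  ψ=arccos(-0.6923)=2.3355;  θ1=γ+ψ≈1.2216
arm 2 (φ=120.0°): x'=-0.0536, y'=0.0699
  A cos θ + B sin θ = C:  0.1936·cos θ + -0.3534·sin θ = -0.2912
  √(A²+B²)=0.4030;  θ2 = -1.0695+2.3785 ≈ 1.3090
arm 3 (φ=240.0°): x'=0.0873, y'=0.0115
  e−x'=0.0527;  (l²−L²−(e−x')²−y'²−z²)/2L = -0.1597
  γ=atan2(-0.3534,0.0527)=-1.4229;  ψ=arccos(-0.4468)=2.0340;  θ3=γ+ψ≈0.6111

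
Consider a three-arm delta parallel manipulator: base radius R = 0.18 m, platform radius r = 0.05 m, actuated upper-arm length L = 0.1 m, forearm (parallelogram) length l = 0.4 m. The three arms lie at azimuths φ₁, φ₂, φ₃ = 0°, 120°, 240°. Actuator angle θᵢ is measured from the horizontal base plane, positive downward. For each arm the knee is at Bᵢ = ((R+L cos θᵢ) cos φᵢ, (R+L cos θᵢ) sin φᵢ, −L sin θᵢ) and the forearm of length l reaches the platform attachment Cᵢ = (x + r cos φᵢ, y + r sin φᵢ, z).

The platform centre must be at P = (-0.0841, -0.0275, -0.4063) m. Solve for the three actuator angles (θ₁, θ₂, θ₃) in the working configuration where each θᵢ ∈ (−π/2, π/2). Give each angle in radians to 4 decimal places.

φ1=0.0° → target in arm frame (-0.0841, -0.0275)
  A cos θ + B sin θ = C:  0.2141·cos θ + -0.4063·sin θ = -0.3084
  θ1 = atan2(B,A) + arccos(C/0.4593) = 1.2212
rotate P by −φ2: (0.0182, 0.0866, -0.4063)
  A=0.1118, B=-0.4063, C=(l²−L²−A²−y'²−z²)/(2L)=-0.1753
  √(A²+B²)=0.4214;  θ2 = -1.3024+1.9999 ≈ 0.6976
φ3=240.0° → target in arm frame (0.0659, -0.0591)
  e−x'=0.0641;  (l²−L²−(e−x')²−y'²−z²)/2L = -0.1134
  √(A²+B²)=0.4113;  θ3 = -1.4142+1.8502 ≈ 0.4359

θ₁ = 1.2212, θ₂ = 0.6976, θ₃ = 0.4359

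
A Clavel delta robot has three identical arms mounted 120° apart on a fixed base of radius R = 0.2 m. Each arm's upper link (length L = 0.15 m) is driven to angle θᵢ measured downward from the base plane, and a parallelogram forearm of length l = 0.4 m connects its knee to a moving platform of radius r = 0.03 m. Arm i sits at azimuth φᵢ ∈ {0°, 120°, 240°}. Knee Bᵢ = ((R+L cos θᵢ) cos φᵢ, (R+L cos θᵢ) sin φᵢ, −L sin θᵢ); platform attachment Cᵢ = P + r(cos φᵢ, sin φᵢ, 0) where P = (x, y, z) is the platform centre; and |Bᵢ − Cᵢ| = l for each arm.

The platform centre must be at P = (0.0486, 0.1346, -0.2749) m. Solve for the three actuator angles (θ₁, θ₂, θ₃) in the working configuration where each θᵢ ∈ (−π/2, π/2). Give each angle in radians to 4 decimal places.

φ1=0.0° → target in arm frame (0.0486, 0.1346)
  A=0.1214, B=-0.2749, C=(l²−L²−A²−y'²−z²)/(2L)=0.0969
  √(A²+B²)=0.3005;  θ1 = -1.1549+1.2424 ≈ 0.0875
rotate P by −φ2: (0.0923, -0.1094, -0.2749)
  e−x'=0.0777;  (l²−L²−(e−x')²−y'²−z²)/2L = 0.1464
  γ=atan2(-0.2749,0.0777)=-1.2952;  ψ=arccos(0.5125)=1.0327;  θ2=γ+ψ≈-0.2625
φ3=240.0° → target in arm frame (-0.1409, -0.0252)
  A=0.3109, B=-0.2749, C=(l²−L²−A²−y'²−z²)/(2L)=-0.1178
  γ=atan2(-0.2749,0.3109)=-0.7241;  ψ=arccos(-0.2839)=1.8587;  θ3=γ+ψ≈1.1346

θ₁ = 0.0875, θ₂ = -0.2625, θ₃ = 1.1346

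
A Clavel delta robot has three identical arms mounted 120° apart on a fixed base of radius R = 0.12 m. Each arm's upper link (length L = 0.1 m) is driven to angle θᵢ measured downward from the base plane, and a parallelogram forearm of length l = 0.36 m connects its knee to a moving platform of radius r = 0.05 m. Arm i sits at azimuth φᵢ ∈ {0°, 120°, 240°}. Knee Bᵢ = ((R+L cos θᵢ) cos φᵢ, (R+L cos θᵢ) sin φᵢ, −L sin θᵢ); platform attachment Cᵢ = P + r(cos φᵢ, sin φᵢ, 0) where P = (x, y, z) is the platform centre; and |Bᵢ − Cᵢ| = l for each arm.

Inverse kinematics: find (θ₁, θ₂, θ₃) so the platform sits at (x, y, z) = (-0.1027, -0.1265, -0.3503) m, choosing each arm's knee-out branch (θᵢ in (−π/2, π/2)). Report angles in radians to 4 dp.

θ₁ = 1.1351, θ₂ = 0.9603, θ₃ = -0.0869

φ1=0.0° → target in arm frame (-0.1027, -0.1265)
  A cos θ + B sin θ = C:  0.1727·cos θ + -0.3503·sin θ = -0.2447
  θ1 = atan2(B,A) + arccos(C/0.3906) = 1.1351
arm 2 (φ=120.0°): x'=-0.0582, y'=0.1522
  e−x'=0.1282;  (l²−L²−(e−x')²−y'²−z²)/2L = -0.2135
  √(A²+B²)=0.3730;  θ2 = -1.2200+2.1803 ≈ 0.9603
rotate P by −φ3: (0.1609, -0.0257, -0.3503)
  A cos θ + B sin θ = C:  -0.0909·cos θ + -0.3503·sin θ = -0.0602
  √(A²+B²)=0.3619;  θ3 = -1.8247+1.7378 ≈ -0.0869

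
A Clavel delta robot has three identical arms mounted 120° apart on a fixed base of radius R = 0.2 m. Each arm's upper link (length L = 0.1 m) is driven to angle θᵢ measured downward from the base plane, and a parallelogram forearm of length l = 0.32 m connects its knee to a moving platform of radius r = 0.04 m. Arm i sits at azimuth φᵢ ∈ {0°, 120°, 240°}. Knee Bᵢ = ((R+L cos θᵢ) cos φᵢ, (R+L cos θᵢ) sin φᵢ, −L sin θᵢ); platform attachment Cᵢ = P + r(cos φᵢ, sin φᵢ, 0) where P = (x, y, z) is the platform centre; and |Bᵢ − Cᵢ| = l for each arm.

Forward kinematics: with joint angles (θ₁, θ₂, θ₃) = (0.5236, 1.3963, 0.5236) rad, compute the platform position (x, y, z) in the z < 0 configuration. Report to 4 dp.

(0.0414, -0.0717, -0.2848)

arm 1 at φ=0.0°: e+L cos θ1 = 0.2466;  O1 = (0.2466, 0.0000, -0.0500)
O2 = (0.1774·cos120.0°, 0.1774·sin120.0°, -0.0985) = (-0.0887, 0.1536, -0.0985)
arm 3 at φ=240.0°: e+L cos θ3 = 0.2466;  O3 = (-0.1233, -0.2136, -0.0500)
subtract pairs → two planes through P
linear system: -0.6706x+0.3072y = -0.0222−-0.0970z; -0.7398x+-0.4271y = 0.0000−0.0000z
det = 0.5137;  x = 0.0184+-0.0806z,  y = -0.0319+0.1396z
quadratic in z: (1.0260)z²+(0.1279)z+(-0.0468)=0, √Δ=0.4566 → z ∈ {-0.2848, 0.1602}; z = -0.2848 (taking z<0)
x = 0.0414, y = -0.0717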